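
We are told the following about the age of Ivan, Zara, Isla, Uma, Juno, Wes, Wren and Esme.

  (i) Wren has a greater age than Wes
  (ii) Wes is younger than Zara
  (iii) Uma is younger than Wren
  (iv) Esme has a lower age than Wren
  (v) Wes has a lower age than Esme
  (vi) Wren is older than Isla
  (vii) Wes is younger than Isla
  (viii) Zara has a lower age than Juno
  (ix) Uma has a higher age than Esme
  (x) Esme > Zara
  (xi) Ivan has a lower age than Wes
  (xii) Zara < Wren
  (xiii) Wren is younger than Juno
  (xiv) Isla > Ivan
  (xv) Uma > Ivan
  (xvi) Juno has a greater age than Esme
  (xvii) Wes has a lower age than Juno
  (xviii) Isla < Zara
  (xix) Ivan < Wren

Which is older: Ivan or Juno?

Juno

Chaining the given relations: Ivan < Wes < Isla < Zara < Esme < Uma < Wren < Juno.
So Ivan < Juno; Juno is the older of the two.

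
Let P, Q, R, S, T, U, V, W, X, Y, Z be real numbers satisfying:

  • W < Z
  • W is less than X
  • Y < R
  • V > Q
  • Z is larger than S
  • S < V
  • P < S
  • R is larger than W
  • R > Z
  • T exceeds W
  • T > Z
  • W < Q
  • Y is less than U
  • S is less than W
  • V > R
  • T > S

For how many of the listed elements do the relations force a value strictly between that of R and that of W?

Chaining upward from W reaches: X, Z, Q, V, T.
Chaining downward from R reaches: P, S, Y, Z.
Strictly between W and R are those in both lists: Z — 1 element.

1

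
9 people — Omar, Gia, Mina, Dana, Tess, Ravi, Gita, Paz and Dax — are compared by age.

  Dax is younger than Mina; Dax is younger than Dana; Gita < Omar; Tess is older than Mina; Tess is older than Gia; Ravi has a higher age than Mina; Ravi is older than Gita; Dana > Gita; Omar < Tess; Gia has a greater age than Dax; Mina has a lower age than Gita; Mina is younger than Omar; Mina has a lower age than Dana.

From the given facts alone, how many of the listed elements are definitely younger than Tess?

5

From Tess the given relations immediately reach Mina, Omar, Gia.
From those, Dax, Gita — 5 in total.
No other element is forced below Tess by the given relations, so the count is 5.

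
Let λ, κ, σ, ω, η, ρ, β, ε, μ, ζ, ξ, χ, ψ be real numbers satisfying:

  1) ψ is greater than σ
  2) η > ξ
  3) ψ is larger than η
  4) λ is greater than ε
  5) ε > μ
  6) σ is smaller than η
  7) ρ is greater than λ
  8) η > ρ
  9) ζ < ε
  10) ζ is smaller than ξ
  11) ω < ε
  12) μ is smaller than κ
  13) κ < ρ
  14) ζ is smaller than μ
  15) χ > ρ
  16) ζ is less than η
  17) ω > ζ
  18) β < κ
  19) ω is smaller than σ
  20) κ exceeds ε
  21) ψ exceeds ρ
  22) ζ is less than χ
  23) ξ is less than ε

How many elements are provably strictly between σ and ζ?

1

The relations place ζ below σ. An element lies strictly between them when it is forced above ζ and also forced below σ.
Above ζ: {μ, ξ, ω, ε, λ, κ, ρ, η, χ, ψ}. Below σ: {ω}.
Intersection: {ω} — 1.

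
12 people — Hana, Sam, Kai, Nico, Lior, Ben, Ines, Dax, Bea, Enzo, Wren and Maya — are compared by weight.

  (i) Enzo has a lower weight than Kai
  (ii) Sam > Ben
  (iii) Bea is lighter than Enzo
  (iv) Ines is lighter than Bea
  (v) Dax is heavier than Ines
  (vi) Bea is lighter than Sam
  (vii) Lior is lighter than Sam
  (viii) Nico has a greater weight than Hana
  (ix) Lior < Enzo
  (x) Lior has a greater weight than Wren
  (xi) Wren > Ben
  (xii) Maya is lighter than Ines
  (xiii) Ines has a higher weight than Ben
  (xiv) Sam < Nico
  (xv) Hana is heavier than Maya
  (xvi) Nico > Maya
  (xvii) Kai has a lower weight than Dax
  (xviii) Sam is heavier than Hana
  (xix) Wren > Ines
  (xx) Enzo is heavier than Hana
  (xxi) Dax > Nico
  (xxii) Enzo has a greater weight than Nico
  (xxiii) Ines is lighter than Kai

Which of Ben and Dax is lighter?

The relevant relations are Ben < Ines; Ines < Wren; Wren < Lior; Lior < Sam; Sam < Nico; Nico < Enzo; Enzo < Kai; Kai < Dax.
Chaining these gives Ben < Ines < Wren < Lior < Sam < Nico < Enzo < Kai < Dax.
So Ben < Dax; Ben is the lighter of the two.

Ben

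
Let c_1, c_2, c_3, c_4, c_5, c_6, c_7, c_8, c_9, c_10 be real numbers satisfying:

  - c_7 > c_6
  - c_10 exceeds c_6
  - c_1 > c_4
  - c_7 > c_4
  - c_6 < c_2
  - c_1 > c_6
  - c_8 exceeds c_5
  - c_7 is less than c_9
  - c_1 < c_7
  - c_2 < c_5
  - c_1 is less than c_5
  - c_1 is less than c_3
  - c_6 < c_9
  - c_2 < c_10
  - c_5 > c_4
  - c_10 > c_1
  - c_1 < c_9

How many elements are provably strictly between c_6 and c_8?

3

The relations place c_6 below c_8. An element lies strictly between them when it is forced above c_6 and also forced below c_8.
Above c_6: {c_1, c_2, c_10, c_3, c_5, c_7, c_9}. Below c_8: {c_4, c_1, c_2, c_5}.
Intersection: {c_1, c_2, c_5} — 3.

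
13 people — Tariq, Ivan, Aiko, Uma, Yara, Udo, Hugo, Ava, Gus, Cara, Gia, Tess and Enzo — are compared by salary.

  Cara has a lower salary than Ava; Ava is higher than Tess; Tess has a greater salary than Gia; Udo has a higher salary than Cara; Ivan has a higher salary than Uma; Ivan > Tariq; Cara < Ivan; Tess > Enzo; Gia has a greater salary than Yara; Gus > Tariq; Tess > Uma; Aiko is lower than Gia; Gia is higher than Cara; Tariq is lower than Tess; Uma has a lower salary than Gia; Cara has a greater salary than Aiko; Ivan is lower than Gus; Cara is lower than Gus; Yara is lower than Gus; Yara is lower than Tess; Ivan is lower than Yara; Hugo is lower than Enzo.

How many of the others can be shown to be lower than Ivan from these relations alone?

4

The elements the relations force below Ivan are Aiko, Cara, Tariq, Uma — no chain reaches any other.
That is 4.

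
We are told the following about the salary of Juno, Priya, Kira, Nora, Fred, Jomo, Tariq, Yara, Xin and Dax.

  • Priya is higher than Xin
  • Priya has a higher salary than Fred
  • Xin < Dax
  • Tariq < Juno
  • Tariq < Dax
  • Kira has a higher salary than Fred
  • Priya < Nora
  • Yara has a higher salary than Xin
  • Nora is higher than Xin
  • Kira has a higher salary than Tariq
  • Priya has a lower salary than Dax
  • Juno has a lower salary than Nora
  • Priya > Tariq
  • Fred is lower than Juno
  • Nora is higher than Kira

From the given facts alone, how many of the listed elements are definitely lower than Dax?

Directly below Dax: Tariq, Xin, Priya.
One step further: Fred (4 so far).
No other element is forced below Dax by the given relations, so the count is 4.

4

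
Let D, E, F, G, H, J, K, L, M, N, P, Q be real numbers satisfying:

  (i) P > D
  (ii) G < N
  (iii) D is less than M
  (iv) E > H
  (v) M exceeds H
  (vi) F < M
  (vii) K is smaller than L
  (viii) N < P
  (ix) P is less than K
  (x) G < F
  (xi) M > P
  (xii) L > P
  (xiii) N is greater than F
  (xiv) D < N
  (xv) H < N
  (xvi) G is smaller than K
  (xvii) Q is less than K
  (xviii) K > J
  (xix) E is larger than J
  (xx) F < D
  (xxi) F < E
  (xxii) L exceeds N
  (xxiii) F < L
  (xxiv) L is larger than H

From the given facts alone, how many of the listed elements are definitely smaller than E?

4

The elements the relations force below E are G, F, H, J — no chain reaches any other.
That is 4.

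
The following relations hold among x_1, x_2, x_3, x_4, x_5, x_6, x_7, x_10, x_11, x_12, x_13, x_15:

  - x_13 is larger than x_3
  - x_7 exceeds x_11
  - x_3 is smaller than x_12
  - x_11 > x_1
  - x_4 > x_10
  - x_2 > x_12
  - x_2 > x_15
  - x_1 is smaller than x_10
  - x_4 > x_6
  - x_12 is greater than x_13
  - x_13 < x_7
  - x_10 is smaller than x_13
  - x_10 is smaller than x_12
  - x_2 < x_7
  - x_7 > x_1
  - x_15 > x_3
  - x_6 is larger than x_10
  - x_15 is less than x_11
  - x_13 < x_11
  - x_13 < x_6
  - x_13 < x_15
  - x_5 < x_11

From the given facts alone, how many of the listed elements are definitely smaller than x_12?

Directly below x_12: x_10, x_3, x_13.
One step further: x_1 (4 so far).
Nothing else is reachable below x_12; 4 in all.

4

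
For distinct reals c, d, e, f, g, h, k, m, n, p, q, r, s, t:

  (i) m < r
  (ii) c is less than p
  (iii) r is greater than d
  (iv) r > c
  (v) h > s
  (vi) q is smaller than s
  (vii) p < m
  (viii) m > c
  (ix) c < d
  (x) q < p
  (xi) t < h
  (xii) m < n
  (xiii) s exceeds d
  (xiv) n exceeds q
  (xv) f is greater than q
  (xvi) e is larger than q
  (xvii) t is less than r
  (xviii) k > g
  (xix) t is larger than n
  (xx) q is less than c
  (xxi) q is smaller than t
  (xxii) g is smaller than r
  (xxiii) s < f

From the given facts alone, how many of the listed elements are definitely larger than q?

The elements the relations force above q are c, p, m, n, d, s, t, f, e, r, h — no chain reaches any other.
That is 11.

11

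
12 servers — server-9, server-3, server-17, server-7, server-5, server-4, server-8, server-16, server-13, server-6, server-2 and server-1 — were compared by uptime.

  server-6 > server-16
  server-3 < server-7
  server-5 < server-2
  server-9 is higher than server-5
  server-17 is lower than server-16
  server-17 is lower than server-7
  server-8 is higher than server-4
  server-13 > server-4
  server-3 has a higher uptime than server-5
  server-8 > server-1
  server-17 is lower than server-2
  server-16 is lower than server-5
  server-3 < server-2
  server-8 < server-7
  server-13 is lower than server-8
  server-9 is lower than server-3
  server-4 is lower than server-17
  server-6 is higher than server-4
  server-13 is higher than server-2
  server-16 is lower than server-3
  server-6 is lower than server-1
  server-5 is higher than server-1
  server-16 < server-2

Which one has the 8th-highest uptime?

server-1

Piecing the relations together gives one ordering: server-4 < server-17 < server-16 < server-6 < server-1 < server-5 < server-9 < server-3 < server-2 < server-13 < server-8 < server-7.
Counting 8 from the largest end gives server-1.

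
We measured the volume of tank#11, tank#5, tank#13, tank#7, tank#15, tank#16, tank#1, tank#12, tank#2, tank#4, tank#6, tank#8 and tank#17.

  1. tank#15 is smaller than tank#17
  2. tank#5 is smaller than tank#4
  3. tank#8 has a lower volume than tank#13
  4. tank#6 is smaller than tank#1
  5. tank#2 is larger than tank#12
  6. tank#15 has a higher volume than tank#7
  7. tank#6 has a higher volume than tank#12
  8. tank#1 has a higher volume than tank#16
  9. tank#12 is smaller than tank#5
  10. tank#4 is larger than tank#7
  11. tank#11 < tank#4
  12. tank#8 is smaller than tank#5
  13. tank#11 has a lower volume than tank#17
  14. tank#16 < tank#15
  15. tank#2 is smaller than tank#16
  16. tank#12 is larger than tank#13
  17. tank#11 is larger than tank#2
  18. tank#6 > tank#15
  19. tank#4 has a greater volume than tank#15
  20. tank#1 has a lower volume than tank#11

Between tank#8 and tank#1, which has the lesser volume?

tank#8 < tank#13 and tank#13 < tank#12 give tank#8 < tank#12.
With tank#12 < tank#2: tank#8 < tank#13 < tank#12 < tank#2.
With tank#2 < tank#16: tank#8 < tank#13 < tank#12 < tank#2 < tank#16.
Then tank#16 < tank#15 extends the chain to tank#15.
Then tank#15 < tank#6 extends the chain to tank#6.
With tank#6 < tank#1: tank#8 < tank#13 < tank#12 < tank#2 < tank#16 < tank#15 < tank#6 < tank#1.
So tank#8 < tank#1; tank#8 is the smaller of the two.

tank#8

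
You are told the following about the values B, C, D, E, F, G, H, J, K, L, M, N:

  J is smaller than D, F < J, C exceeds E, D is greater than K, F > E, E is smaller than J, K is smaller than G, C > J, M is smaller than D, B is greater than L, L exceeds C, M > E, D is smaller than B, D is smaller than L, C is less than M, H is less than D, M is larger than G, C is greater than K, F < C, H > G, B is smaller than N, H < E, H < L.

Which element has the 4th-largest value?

Piecing the relations together gives one ordering: K < G < H < E < F < J < C < M < D < L < B < N.
The 4th largest is D.

D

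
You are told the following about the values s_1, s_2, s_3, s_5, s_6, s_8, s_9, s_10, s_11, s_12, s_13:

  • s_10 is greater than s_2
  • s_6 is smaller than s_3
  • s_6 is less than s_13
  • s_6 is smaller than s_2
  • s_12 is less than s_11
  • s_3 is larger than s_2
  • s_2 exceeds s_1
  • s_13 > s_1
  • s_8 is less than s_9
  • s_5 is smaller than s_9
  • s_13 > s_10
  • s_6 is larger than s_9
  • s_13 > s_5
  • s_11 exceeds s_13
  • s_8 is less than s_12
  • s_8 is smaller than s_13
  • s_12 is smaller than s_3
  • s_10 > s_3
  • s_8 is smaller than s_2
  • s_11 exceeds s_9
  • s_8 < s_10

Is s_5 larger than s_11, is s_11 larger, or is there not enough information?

s_11

s_5 < s_9 < s_6 < s_2 < s_10 < s_13 < s_11, by transitivity through s_9, s_6, s_2, s_10, s_13.
So s_11 is larger.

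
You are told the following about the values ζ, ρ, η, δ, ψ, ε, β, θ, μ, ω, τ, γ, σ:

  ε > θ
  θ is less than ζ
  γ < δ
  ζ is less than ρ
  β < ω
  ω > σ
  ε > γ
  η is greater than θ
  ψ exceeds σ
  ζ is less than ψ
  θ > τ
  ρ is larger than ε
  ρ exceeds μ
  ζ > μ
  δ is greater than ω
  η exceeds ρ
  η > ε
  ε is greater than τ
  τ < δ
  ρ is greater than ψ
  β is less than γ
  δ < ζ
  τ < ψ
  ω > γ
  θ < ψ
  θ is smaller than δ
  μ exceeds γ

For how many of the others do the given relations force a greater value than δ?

4

Directly above δ: ζ.
One step further: ψ, ρ (3 so far).
One step further: η (4 so far).
No other element is forced above δ by the given relations, so the count is 4.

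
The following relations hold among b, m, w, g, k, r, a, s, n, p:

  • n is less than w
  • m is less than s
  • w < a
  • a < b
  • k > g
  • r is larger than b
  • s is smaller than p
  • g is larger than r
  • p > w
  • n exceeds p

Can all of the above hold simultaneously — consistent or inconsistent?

inconsistent

We have w < p stated directly, yet also p < n < w by chaining the others — so p < w. Contradiction.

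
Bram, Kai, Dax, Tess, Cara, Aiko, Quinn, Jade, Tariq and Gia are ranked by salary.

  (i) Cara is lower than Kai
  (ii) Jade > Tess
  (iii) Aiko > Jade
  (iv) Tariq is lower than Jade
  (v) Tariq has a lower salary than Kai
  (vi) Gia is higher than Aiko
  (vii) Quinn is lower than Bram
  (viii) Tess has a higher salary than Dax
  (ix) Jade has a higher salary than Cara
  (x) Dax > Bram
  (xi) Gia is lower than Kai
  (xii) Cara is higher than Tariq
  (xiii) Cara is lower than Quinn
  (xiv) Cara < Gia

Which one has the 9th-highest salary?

Cara

The consecutive relations fix a unique order: Tariq < Cara < Quinn < Bram < Dax < Tess < Jade < Aiko < Gia < Kai.
The 9th largest is Cara.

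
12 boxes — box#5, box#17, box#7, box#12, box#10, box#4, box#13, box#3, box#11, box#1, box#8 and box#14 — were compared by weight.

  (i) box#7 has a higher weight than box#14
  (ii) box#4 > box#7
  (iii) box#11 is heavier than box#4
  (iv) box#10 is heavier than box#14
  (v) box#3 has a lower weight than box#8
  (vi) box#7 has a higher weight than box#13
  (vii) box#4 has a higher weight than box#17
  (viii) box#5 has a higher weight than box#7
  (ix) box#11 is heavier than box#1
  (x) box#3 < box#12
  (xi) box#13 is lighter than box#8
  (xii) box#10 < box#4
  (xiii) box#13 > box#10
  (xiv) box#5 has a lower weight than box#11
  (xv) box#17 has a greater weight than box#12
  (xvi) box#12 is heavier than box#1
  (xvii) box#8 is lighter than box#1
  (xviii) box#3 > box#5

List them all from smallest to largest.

Each adjacent pair is fixed by a given relation: box#14 < box#10; box#10 < box#13; box#13 < box#7; box#7 < box#5; box#5 < box#3; box#3 < box#8; box#8 < box#1; box#1 < box#12; box#12 < box#17; box#17 < box#4; box#4 < box#11. Chaining them end to end gives the full order.

box#14 < box#10 < box#13 < box#7 < box#5 < box#3 < box#8 < box#1 < box#12 < box#17 < box#4 < box#11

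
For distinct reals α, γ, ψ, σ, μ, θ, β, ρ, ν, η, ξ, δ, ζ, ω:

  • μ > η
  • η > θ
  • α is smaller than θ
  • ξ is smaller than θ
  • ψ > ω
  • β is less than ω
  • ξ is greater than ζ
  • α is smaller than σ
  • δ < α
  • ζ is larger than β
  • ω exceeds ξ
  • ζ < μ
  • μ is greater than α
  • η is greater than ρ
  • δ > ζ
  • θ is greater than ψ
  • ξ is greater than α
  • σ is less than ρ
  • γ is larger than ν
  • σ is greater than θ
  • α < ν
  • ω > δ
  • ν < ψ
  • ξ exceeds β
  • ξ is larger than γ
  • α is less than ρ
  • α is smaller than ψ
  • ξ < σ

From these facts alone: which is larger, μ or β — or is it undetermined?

μ

Link the given pairs in sequence: β < ζ; ζ < δ; δ < α; α < ν; ν < γ; γ < ξ; ξ < ω; ω < ψ; ψ < θ; θ < σ; σ < ρ; ρ < η; η < μ.
Together: β < ζ < δ < α < ν < γ < ξ < ω < ψ < θ < σ < ρ < η < μ.
So μ is larger.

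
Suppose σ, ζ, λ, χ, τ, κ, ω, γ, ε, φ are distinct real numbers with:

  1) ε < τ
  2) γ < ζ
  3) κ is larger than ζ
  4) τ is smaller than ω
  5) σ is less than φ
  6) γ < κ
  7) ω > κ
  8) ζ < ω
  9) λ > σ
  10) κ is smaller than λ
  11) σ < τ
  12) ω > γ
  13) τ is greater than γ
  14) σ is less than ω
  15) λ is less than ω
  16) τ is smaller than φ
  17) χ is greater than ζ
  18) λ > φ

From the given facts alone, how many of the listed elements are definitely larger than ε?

From ε the given relations immediately reach τ.
From those, φ, ω — 3 in total.
From those, λ — 4 in total.
Nothing else is reachable above ε; 4 in all.

4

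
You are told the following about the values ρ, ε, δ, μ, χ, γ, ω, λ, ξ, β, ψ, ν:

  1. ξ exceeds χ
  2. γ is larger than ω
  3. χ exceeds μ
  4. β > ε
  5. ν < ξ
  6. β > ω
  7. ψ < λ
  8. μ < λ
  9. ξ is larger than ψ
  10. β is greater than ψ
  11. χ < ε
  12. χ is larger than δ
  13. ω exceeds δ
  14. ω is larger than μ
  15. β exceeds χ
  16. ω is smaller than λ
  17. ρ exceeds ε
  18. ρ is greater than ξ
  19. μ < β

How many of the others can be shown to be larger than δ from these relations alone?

The elements the relations force above δ are χ, ω, γ, ξ, ε, ρ, β, λ — no chain reaches any other.
That is 8.

8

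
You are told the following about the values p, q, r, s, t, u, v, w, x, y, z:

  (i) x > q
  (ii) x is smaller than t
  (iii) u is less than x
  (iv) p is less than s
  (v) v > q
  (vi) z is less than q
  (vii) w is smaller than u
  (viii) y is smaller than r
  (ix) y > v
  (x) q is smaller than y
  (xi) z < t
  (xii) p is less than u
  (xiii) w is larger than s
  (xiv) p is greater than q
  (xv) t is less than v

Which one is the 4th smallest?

s

The consecutive relations fix a unique order: z < q < p < s < w < u < x < t < v < y < r.
Counting 4 from the smallest end gives s.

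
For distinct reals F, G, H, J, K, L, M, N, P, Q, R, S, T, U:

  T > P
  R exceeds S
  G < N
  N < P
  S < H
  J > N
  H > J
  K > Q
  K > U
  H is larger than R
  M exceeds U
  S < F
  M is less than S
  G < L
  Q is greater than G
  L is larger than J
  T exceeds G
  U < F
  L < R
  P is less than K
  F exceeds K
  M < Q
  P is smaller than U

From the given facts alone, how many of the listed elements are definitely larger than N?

12

Directly above N: P, J.
One step further: T, U, K, L, H (7 so far).
One step further: M, R, F (10 so far).
One step further: S, Q (12 so far).
Nothing else is reachable above N; 12 in all.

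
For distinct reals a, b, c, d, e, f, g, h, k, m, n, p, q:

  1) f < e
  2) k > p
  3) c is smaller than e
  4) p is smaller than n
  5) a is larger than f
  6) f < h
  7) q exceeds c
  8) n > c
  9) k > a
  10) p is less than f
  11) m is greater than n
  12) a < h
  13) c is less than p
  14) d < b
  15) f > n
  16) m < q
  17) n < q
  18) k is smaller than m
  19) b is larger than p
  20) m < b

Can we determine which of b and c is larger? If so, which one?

c < p and p < n give c < n.
Then n < f extends the chain to f.
Then f < a extends the chain to a.
Then a < k extends the chain to k.
Then k < m extends the chain to m.
With m < b: c < p < n < f < a < k < m < b.
So b is larger.

b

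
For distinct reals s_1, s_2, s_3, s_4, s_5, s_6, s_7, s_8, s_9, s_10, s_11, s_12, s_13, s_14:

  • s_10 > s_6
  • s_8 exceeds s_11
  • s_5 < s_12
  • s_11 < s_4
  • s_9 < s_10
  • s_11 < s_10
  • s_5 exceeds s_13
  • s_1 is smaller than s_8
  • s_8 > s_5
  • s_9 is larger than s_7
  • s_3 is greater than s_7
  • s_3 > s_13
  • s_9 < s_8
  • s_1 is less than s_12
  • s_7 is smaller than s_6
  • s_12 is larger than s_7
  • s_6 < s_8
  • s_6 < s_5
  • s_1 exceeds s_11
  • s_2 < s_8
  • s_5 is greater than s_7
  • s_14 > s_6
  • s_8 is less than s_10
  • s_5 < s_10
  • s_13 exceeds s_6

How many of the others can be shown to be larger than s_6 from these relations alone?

7

From s_6 the given relations immediately reach s_14, s_13, s_5, s_8, s_10.
From those, s_12, s_3 — 7 in total.
No other element is forced above s_6 by the given relations, so the count is 7.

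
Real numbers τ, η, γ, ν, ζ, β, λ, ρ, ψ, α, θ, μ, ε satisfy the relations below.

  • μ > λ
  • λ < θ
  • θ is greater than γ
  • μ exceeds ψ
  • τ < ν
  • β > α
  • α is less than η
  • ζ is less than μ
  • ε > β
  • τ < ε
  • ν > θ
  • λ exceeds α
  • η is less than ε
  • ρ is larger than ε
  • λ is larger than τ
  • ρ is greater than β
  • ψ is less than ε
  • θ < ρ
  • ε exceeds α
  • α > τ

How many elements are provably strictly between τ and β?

Chaining upward from τ reaches: α, λ, η, θ, ε, ρ, ν, μ.
Chaining downward from β reaches: α.
Strictly between τ and β are those in both lists: α — 1 element.

1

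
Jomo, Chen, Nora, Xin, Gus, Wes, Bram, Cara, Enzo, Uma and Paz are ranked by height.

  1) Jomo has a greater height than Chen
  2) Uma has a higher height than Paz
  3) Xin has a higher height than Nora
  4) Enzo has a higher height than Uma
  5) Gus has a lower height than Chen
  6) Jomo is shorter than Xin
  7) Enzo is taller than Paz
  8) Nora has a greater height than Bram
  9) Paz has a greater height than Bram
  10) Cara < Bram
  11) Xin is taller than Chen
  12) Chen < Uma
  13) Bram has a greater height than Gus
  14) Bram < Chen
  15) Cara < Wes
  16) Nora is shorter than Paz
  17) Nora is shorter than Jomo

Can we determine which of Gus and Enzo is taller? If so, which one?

Enzo

The relevant relations are Gus < Bram; Bram < Nora; Nora < Paz; Paz < Uma; Uma < Enzo.
Chaining these gives Gus < Bram < Nora < Paz < Uma < Enzo.
So Enzo is taller.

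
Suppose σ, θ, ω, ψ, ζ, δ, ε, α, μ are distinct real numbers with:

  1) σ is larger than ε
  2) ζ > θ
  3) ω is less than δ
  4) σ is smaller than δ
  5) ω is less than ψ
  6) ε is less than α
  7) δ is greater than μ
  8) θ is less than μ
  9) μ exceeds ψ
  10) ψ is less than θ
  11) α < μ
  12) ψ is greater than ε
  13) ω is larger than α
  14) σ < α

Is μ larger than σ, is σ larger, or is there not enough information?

Link the given pairs in sequence: σ < α; α < ω; ω < ψ; ψ < θ; θ < μ.
Chaining these gives σ < α < ω < ψ < θ < μ.
So μ is larger.

μ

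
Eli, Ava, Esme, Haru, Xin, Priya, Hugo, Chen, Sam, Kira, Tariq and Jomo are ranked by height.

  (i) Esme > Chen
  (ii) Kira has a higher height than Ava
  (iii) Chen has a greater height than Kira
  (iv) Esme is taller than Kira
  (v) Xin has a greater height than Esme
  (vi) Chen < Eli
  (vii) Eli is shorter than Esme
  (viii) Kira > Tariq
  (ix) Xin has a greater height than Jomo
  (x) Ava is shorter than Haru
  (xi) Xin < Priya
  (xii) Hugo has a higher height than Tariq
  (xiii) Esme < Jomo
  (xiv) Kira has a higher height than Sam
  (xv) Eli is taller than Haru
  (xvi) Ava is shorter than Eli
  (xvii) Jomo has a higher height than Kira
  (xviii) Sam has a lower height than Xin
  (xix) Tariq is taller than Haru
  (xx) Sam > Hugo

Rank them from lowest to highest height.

Nothing is placed below Ava, so it is least; from there Ava < Haru; Haru < Tariq; Tariq < Hugo; Hugo < Sam; Sam < Kira; Kira < Chen; Chen < Eli; Eli < Esme; Esme < Jomo; Jomo < Xin; Xin < Priya, each given directly.

Ava < Haru < Tariq < Hugo < Sam < Kira < Chen < Eli < Esme < Jomo < Xin < Priya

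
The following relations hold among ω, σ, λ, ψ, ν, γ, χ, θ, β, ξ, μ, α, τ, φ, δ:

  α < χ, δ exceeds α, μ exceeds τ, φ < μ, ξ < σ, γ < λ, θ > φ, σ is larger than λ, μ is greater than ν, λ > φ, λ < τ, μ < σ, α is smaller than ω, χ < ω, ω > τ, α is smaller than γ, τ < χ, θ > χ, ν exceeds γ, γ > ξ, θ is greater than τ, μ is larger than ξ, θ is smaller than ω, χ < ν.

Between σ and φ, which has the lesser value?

φ

φ < λ and λ < τ give φ < τ.
Then τ < χ extends the chain to χ.
With χ < ν: φ < λ < τ < χ < ν.
Then ν < μ extends the chain to μ.
Then μ < σ extends the chain to σ.
So φ < σ; φ is the smaller of the two.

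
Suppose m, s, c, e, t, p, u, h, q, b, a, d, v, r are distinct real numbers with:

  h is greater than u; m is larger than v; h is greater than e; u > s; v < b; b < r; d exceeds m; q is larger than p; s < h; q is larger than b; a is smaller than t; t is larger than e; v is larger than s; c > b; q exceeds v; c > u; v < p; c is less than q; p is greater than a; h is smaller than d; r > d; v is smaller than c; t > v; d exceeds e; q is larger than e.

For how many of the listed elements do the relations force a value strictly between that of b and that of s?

1

The relations place s below b. An element lies strictly between them when it is forced above s and also forced below b.
Above s: {v, m, u, c, h, p, t, d, r, q}. Below b: {v}.
Intersection: {v} — 1.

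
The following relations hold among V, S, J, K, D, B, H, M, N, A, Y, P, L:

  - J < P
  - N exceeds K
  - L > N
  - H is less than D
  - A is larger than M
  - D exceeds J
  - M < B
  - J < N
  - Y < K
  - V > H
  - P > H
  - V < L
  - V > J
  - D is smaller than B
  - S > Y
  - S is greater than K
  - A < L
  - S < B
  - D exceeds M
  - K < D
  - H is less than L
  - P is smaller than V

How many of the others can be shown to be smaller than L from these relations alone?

9

From L the given relations immediately reach N, H, V, A.
From those, K, J, P, M — 8 in total.
From those, Y — 9 in total.
Nothing else is reachable below L; 9 in all.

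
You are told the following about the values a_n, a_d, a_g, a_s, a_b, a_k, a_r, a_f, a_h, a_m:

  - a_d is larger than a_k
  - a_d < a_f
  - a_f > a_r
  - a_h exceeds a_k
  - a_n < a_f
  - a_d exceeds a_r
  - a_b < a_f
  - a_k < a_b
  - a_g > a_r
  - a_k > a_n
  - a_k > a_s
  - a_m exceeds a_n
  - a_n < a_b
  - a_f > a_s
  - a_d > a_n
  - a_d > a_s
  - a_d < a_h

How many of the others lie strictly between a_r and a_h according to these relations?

1

Chaining upward from a_r reaches: a_d, a_g, a_f.
Chaining downward from a_h reaches: a_s, a_n, a_k, a_d.
Strictly between a_r and a_h are those in both lists: a_d — 1 element.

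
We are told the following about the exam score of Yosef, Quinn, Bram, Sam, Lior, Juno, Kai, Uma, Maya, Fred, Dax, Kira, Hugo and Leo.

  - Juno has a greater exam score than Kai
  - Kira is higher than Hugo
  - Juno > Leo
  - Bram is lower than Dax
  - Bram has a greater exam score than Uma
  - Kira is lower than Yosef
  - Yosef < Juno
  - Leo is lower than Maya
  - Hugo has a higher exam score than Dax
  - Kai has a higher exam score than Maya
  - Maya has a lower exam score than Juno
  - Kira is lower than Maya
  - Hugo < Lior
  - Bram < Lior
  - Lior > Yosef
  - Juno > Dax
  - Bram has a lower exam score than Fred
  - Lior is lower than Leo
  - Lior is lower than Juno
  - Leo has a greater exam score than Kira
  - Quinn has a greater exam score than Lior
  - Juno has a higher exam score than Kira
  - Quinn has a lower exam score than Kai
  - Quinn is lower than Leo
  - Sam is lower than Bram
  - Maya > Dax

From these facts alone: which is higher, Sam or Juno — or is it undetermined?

Juno

Chaining the given relations: Sam < Bram < Dax < Hugo < Kira < Yosef < Lior < Quinn < Leo < Maya < Kai < Juno.
So Juno is higher.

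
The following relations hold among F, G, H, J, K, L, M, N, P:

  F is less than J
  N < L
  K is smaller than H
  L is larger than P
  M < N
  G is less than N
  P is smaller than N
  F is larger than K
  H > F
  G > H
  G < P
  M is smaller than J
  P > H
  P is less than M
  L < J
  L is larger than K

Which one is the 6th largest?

Piecing the relations together gives one ordering: K < F < H < G < P < M < N < L < J.
Counting 6 from the largest end gives G.

G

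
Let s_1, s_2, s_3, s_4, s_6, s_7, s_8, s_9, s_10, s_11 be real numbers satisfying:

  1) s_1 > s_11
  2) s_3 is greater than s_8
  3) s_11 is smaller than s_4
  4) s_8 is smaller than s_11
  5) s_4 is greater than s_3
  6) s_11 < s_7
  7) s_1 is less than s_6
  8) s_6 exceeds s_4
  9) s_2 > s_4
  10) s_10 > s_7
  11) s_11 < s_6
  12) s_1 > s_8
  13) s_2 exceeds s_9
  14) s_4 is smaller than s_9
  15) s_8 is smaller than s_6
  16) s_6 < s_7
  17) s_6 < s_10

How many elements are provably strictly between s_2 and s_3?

The relations place s_3 below s_2. An element lies strictly between them when it is forced above s_3 and also forced below s_2.
Above s_3: {s_4, s_6, s_9, s_7, s_10}. Below s_2: {s_8, s_11, s_4, s_9}.
Intersection: {s_4, s_9} — 2.

2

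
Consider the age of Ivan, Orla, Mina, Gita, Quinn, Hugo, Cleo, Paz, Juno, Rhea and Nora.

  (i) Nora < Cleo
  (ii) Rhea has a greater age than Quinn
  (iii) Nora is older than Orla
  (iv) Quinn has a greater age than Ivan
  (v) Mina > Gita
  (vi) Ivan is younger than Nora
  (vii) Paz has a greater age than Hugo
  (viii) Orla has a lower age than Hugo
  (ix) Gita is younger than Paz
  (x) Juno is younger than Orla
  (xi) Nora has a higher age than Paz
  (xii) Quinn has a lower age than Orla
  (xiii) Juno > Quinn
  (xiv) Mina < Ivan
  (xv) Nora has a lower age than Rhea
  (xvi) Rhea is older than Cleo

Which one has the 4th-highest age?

Paz

Piecing the relations together gives one ordering: Gita < Mina < Ivan < Quinn < Juno < Orla < Hugo < Paz < Nora < Cleo < Rhea.
Counting 4 from the largest end gives Paz.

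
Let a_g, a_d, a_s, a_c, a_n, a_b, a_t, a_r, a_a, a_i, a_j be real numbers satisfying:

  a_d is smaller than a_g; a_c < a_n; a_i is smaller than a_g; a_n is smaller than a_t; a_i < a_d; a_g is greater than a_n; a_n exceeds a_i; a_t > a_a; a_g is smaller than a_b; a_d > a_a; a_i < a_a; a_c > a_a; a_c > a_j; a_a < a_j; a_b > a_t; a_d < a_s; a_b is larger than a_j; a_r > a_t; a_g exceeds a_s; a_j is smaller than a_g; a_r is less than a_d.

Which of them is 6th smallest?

a_t

Piecing the relations together gives one ordering: a_i < a_a < a_j < a_c < a_n < a_t < a_r < a_d < a_s < a_g < a_b.
The 6th smallest is a_t.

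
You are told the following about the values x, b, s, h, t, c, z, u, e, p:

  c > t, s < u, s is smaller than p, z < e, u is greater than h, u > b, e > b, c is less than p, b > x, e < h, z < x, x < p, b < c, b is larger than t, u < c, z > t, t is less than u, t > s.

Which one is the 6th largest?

b

Chaining the given pairs: s < t < z < x < b < e < h < u < c < p.
The 6th largest is b.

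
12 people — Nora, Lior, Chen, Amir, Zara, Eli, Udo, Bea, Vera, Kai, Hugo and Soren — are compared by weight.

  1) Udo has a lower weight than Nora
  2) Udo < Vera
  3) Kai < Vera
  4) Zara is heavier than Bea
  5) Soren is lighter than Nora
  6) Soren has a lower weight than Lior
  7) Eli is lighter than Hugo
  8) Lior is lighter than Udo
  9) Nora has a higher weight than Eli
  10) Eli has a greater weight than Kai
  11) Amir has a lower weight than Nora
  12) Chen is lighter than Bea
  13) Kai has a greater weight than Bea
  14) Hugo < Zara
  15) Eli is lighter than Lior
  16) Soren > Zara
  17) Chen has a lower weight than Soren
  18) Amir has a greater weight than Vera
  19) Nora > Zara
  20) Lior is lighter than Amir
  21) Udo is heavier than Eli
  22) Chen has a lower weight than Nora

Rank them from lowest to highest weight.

Chen < Bea < Kai < Eli < Hugo < Zara < Soren < Lior < Udo < Vera < Amir < Nora

The consecutive links are each given: Chen < Bea; Bea < Kai; Kai < Eli; Eli < Hugo; Hugo < Zara; Zara < Soren; Soren < Lior; Lior < Udo; Udo < Vera; Vera < Amir; Amir < Nora.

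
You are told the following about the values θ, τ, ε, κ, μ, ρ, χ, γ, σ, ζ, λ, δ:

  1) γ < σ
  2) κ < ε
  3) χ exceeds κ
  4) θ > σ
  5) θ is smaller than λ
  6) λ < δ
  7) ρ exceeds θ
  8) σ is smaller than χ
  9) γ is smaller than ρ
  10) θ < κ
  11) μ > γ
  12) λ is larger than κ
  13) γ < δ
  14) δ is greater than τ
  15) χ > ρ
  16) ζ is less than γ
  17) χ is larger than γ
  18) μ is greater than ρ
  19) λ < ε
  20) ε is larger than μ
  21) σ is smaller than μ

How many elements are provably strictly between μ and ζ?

4

The relations place ζ below μ. An element lies strictly between them when it is forced above ζ and also forced below μ.
Above ζ: {γ, σ, θ, κ, ρ, λ, χ, ε, δ}. Below μ: {γ, σ, θ, ρ}.
Intersection: {γ, σ, θ, ρ} — 4.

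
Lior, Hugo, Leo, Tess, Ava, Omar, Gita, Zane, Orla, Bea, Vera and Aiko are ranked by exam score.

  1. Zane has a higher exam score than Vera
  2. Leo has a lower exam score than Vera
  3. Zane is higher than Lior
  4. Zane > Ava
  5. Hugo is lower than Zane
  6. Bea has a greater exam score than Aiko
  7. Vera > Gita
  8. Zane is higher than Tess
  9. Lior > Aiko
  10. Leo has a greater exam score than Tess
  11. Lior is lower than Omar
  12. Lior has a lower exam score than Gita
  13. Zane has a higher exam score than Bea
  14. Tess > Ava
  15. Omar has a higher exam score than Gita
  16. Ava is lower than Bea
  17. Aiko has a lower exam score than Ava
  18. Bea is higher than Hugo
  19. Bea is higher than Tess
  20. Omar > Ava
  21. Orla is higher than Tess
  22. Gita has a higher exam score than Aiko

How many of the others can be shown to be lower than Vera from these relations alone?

6

From Vera the given relations immediately reach Gita, Leo.
From those, Aiko, Lior, Tess — 5 in total.
From those, Ava — 6 in total.
Nothing else is reachable below Vera; 6 in all.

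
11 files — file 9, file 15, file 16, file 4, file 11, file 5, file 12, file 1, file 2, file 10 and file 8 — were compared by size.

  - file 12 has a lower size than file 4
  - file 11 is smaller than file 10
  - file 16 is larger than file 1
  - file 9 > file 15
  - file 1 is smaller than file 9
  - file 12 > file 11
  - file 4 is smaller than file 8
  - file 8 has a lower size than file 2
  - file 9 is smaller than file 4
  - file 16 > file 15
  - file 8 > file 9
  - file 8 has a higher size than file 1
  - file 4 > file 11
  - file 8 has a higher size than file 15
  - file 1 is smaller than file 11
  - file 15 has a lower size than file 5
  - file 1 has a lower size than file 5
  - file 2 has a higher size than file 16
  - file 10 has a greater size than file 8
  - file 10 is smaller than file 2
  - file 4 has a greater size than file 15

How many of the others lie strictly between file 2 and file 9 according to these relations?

3

Chaining upward from file 9 reaches: file 4, file 8, file 10.
Chaining downward from file 2 reaches: file 1, file 11, file 15, file 12, file 4, file 8, file 16, file 10.
Strictly between file 9 and file 2 are those in both lists: file 4, file 8, file 10 — 3 elements.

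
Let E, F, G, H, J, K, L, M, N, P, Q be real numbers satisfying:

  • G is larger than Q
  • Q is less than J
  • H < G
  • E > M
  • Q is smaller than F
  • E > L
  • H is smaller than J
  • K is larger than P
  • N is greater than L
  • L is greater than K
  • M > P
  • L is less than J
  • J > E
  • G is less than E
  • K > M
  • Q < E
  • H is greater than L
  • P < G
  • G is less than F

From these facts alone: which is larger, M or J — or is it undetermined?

M < K and K < L give M < L.
With L < H: M < K < L < H.
Then H < G extends the chain to G.
Then G < E extends the chain to E.
Then E < J extends the chain to J.
So J is larger.

J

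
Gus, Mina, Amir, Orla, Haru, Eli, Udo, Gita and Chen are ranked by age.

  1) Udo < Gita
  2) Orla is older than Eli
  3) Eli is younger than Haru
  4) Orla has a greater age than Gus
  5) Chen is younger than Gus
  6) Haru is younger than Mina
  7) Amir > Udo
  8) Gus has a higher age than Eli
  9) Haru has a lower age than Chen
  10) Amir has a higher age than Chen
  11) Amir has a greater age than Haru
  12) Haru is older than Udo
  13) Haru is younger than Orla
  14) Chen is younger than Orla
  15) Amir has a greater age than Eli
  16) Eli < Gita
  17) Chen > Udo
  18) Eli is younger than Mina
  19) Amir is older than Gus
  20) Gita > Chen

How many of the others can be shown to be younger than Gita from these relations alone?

4

The elements the relations force below Gita are Eli, Udo, Haru, Chen — no chain reaches any other.
That is 4.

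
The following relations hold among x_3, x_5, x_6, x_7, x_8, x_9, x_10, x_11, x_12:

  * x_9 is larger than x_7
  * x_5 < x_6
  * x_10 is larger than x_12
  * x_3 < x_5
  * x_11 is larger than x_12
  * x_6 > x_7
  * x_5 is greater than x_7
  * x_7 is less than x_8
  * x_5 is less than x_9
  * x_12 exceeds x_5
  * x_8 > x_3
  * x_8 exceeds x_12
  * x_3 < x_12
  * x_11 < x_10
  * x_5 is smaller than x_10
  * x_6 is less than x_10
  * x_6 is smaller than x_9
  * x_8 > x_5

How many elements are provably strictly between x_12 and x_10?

1

Chaining upward from x_12 reaches: x_11, x_8.
Chaining downward from x_10 reaches: x_3, x_7, x_5, x_6, x_11.
Strictly between x_12 and x_10 are those in both lists: x_11 — 1 element.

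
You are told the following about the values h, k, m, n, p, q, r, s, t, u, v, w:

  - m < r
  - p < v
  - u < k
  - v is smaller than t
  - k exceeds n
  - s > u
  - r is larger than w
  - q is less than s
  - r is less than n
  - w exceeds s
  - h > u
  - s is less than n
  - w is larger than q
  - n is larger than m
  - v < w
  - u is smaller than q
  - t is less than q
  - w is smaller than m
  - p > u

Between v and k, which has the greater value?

k

Link the given pairs in sequence: v < t; t < q; q < s; s < w; w < m; m < r; r < n; n < k.
Together: v < t < q < s < w < m < r < n < k.
So v < k; k is the larger of the two.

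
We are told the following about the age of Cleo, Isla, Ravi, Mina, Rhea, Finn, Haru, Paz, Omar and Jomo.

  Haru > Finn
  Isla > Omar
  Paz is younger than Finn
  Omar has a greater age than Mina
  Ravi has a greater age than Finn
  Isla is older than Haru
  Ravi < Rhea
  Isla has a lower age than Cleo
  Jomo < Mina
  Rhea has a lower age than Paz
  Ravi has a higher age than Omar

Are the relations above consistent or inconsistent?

We have Finn < Ravi stated directly, yet also Ravi < Rhea < Paz < Finn by chaining the others — so Ravi < Finn. Contradiction.

inconsistent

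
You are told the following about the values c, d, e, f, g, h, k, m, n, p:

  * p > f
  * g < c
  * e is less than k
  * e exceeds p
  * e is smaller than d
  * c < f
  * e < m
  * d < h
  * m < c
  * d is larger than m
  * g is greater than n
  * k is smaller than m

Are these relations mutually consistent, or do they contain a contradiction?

Chaining the given relations yields c < f < p < e < k < m, so c < m. But one relation states m < c. These cannot both hold.

inconsistent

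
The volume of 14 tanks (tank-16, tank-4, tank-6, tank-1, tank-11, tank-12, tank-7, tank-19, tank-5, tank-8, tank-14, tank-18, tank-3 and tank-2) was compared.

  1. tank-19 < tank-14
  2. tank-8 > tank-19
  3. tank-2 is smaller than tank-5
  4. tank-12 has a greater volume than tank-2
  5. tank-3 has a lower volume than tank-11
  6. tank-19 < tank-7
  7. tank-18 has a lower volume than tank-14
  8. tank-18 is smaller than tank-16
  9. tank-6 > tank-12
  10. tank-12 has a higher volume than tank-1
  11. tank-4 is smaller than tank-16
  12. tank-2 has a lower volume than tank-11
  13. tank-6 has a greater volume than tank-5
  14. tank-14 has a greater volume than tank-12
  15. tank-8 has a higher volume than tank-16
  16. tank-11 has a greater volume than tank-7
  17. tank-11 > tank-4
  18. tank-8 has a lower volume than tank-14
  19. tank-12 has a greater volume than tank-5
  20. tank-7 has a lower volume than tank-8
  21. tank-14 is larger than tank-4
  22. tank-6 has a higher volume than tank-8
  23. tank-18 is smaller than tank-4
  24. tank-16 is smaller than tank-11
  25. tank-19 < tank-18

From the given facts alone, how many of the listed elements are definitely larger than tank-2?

From tank-2 the given relations immediately reach tank-5, tank-11, tank-12.
From those, tank-14, tank-6 — 5 in total.
Nothing else is reachable above tank-2; 5 in all.

5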